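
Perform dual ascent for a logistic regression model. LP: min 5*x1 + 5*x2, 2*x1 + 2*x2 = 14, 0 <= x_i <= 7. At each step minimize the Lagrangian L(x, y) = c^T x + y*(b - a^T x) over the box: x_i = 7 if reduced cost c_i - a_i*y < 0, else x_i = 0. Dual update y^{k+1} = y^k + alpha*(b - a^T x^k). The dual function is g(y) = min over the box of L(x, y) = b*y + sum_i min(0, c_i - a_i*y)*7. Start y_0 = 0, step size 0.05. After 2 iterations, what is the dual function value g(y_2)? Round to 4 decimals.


Dual ascent for LP: min 5*x1 + 5*x2, 2*x1 + 2*x2 = 14, 0 <= x_i <= 7
Step 1: y^k = 0.0, reduced costs: (5.0, 5.0)
  x^k = (0.0, 0.0), subgradient = b - a^T x = 14.0
  y^{k+1} = 0.0 + 0.05*14.0 = 0.7
Step 2: y^k = 0.7, reduced costs: (3.6, 3.6)
  x^k = (0.0, 0.0), subgradient = b - a^T x = 14.0
  y^{k+1} = 0.7 + 0.05*14.0 = 1.4
Dual objective at y_2 = 1.4: reduced costs (2.2, 2.2), box minimizer x = (0.0, 0.0)
g(y_2) = b*y + (c1 - a1*y)*x1 + (c2 - a2*y)*x2 = 14*1.4 + 2.2*0.0 + 2.2*0.0 = 19.6 + 0.0 + 0.0 = 19.6


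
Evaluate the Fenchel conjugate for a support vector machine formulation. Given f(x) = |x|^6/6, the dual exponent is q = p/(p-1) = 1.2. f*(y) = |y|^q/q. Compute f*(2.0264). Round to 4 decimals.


The conjugate exponent q satisfies 1/p + 1/q = 1.
p = 6, so q = 6/(6 - 1) = 1.2
|y|^q = 2.0264^1.2 = 2.3338
f*(2.0264) = 2.3338 / 1.2 = 1.9449


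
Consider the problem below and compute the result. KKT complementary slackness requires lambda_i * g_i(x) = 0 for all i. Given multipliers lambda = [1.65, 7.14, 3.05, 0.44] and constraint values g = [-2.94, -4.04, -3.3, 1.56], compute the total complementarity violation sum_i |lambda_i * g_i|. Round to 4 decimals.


KKT complementary slackness check:
lambda_1 * g_1 = 1.65 * -2.94 = -4.851
lambda_2 * g_2 = 7.14 * -4.04 = -28.8456
lambda_3 * g_3 = 3.05 * -3.3 = -10.065
lambda_4 * g_4 = 0.44 * 1.56 = 0.6864
Total violation = 4.851 + 28.8456 + 10.065 + 0.6864 = 44.448


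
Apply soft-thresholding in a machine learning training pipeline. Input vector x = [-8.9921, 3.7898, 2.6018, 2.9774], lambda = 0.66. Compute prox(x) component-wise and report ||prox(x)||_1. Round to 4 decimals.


Soft-thresholding with lambda = 0.66:
prox(-8.9921) = sign(-8.9921)*max(|-8.9921| - 0.66, 0) = -8.3321
prox(3.7898) = sign(3.7898)*max(|3.7898| - 0.66, 0) = 3.1298
prox(2.6018) = sign(2.6018)*max(|2.6018| - 0.66, 0) = 1.9418
prox(2.9774) = sign(2.9774)*max(|2.9774| - 0.66, 0) = 2.3174
prox(x) = [-8.3321, 3.1298, 1.9418, 2.3174]
||prox(x)||_1 = 8.3321 + 3.1298 + 1.9418 + 2.3174 = 15.7211


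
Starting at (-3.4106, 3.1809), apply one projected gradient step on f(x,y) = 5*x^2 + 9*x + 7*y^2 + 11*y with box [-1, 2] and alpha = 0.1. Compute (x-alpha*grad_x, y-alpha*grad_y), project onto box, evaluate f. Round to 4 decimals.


Step 1: Compute gradient at (-3.4106, 3.1809).
grad_x = 2*5*-3.4106 + 9 = -25.106
grad_y = 2*7*3.1809 + 11 = 55.5326
Step 2: Gradient step.
x_raw = -3.4106 - 0.1*-25.106 = -0.9
y_raw = 3.1809 - 0.1*55.5326 = -2.3724
Step 3: Project onto [-1, 2].
x_proj = clip(-0.9) = -0.9
y_proj = clip(-2.3724) = -1.0
Step 4: Evaluate f.
f(-0.9, -1.0) = -8.05


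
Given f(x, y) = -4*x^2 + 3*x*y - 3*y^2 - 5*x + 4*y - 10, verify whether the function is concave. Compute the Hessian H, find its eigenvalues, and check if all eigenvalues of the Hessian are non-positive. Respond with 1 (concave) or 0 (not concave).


The Hessian of f(x,y) = -4*x^2 + 3*x*y - 3*y^2 - 5*x + 4*y - 10 is:
H = [[-8, 3], [3, -6]]
Trace = -8 - 6 = -14
Determinant = -8*-6 - (3)^2 = 39
Discriminant = (-14)^2 - 4*39 = 40.0
Eigenvalues: lambda_1 = -10.1623, lambda_2 = -3.8377
The function is concave.

1


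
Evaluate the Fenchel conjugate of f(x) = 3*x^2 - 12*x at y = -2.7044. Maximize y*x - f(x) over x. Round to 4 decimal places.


f*(y) = sup_x {y*x - a*x^2 - b*x} = sup_x {(y-b)*x - a*x^2}
FOC: (y - b) - 2a*x = 0 => x* = (y - b)/(2a)
x* = (-2.7044 + 12)/(2*3) = 1.5493
f*(-2.7044) = (y-b)^2/(4a) = (-2.7044 + 12)^2/(4*3)
= 86.4082/12 = 7.2007


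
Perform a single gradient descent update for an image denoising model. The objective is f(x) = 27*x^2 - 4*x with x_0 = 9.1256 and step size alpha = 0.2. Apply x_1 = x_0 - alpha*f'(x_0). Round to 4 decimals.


We compute the gradient at x_0 and apply the update.
f'(x) = 54*x - 4
f'(9.1256) = 54*9.1256 - 4 = 488.7824
x_1 = 9.1256 - 0.2*488.7824 = -88.6309


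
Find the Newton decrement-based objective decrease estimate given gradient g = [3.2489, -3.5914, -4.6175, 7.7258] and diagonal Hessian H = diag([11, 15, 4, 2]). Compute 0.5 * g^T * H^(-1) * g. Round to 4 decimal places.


Step 1: H is diagonal, so H^(-1) * g = [0.2954, -0.2394, -1.1544, 3.8629].
Step 2: g^T H^(-1) g = sum_i g_i^2 / H_ii
  = (3.2489)^2/11 + (-3.5914)^2/15 + (-4.6175)^2/4 + (7.7258)^2/2
  = 0.9596 + 0.8599 + 5.3303 + 29.844 = 36.9938
Step 3: Objective decrease = 0.5 * g^T H^(-1) g = 18.4969


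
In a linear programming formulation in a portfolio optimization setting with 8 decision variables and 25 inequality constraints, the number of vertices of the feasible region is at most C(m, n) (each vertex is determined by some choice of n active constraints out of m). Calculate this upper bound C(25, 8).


Each vertex corresponds to some choice of n active constraints out of m, so the number of vertices is at most C(m, n) = m! / (n!(m-n)!).
m = 25, n = 8
Numerator: 25 * 24 * 23 * 22 * 21 * 20 * 19 * 18
Denominator: 8! = 40320
C(25, 8) = 1081575


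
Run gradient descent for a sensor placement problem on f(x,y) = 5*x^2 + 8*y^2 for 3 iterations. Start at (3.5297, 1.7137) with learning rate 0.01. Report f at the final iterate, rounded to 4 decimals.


Gradient descent on f(x,y) = 5*x^2 + 8*y^2.
Starting point: (3.5297, 1.7137), alpha = 0.01
Step 1: grad_x = 2*5*3.5297 = 35.297, grad_y = 2*8*1.7137 = 27.4192
  x_1 = 3.5297 - 0.01*35.297 = 3.1767
  y_1 = 1.7137 - 0.01*27.4192 = 1.4395
Step 2: grad_x = 2*5*3.1767 = 31.7673, grad_y = 2*8*1.4395 = 23.0321
  x_2 = 3.1767 - 0.01*31.7673 = 2.8591
  y_2 = 1.4395 - 0.01*23.0321 = 1.2092
Step 3: grad_x = 2*5*2.8591 = 28.5906, grad_y = 2*8*1.2092 = 19.347
  x_3 = 2.8591 - 0.01*28.5906 = 2.5732
  y_3 = 1.2092 - 0.01*19.347 = 1.0157
f(2.5732, 1.0157) = 5*2.5732^2 + 8*1.0157^2 = 41.359


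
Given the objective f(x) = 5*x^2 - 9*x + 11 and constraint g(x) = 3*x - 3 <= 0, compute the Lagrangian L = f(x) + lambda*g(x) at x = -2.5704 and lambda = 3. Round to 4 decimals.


Step 1: Evaluate f(x).
f(-2.5704) = 5*(-2.5704)^2 - 9*(-2.5704) + 11 = 67.1684
Step 2: Evaluate g(x).
g(-2.5704) = 3*-2.5704 - 3 = -10.7112
Step 3: Compute Lagrangian.
L = 67.1684 + 3*-10.7112 = 35.0348


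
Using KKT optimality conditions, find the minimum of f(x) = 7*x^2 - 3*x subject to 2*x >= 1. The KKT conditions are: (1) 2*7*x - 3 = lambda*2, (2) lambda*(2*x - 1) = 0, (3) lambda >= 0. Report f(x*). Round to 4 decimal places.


Step 1: Try lambda = 0 (constraint inactive).
x_unc = 3/(2*7) = 0.2143
Check: 2*0.2143 = 0.4286 < 1 -- violated!
Step 2: Constraint must be active: 2*x = 1
x* = 1/2 = 0.5
lambda = (2*7*0.5 - 3)/2 = 2.0
Step 3: Compute optimal value.
f(x*) = 7*0.5^2 - 3*0.5 = 0.25


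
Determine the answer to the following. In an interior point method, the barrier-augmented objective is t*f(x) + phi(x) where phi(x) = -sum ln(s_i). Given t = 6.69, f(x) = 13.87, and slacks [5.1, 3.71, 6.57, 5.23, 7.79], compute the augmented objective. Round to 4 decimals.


Step 1: Compute log-barrier.
ln values: [1.6292, 1.311, 1.8825, 1.6544, 2.0528]
phi = -(1.6292 + 1.311 + 1.8825 + 1.6544 + 2.0528) = -8.53
Step 2: Compute augmented objective.
t*f(x) = 6.69*13.87 = 92.7903
Total = 92.7903 - 8.53 = 84.2603


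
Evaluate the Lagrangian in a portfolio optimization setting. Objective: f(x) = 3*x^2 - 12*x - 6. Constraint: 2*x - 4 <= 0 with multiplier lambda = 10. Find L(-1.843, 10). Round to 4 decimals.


Step 1: Evaluate f(x).
f(-1.843) = 3*(-1.843)^2 - 12*(-1.843) - 6 = 26.3059
Step 2: Evaluate g(x).
g(-1.843) = 2*-1.843 - 4 = -7.686
Step 3: Compute Lagrangian.
L = 26.3059 + 10*-7.686 = -50.5541


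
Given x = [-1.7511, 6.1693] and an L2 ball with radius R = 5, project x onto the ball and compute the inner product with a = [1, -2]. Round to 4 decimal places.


Step 1: Compute ||x|| (intermediates to 6 decimals).
||x|| = sqrt((-1.7511)^2 + 6.1693^2) = 6.413003
Step 2: Project.
Since ||x|| > R, scale = R/||x|| = 5/6.413003 = 0.779666, proj(x) = scale * x
proj(x) = [-1.365273, 4.809993]
Step 3: Dot product.
a^T * proj(x) = 1*(-1.365273) - 2*4.809993 = -10.9853


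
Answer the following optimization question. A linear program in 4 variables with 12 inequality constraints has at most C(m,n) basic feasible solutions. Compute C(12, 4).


Each vertex corresponds to some choice of n active constraints out of m, so the number of vertices is at most C(m, n) = m! / (n!(m-n)!).
m = 12, n = 4
Numerator: 12 * 11 * 10 * 9
Denominator: 4! = 24
C(12, 4) = 495


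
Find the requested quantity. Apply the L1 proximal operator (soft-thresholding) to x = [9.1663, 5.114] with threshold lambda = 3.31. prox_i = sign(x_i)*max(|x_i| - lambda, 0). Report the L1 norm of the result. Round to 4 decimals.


Soft-thresholding with lambda = 3.31:
prox(9.1663) = sign(9.1663)*max(|9.1663| - 3.31, 0) = 5.8563
prox(5.114) = sign(5.114)*max(|5.114| - 3.31, 0) = 1.804
prox(x) = [5.8563, 1.804]
||prox(x)||_1 = 5.8563 + 1.804 = 7.6603


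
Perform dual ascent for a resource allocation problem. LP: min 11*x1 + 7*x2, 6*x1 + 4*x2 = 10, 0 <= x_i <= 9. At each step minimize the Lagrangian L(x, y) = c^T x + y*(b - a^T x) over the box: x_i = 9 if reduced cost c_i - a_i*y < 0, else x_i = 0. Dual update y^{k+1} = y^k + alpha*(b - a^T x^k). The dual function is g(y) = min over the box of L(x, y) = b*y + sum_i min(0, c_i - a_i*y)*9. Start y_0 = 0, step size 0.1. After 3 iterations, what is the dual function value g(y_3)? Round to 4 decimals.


Dual ascent for LP: min 11*x1 + 7*x2, 6*x1 + 4*x2 = 10, 0 <= x_i <= 9
Step 1: y^k = 0.0, reduced costs: (11.0, 7.0)
  x^k = (0.0, 0.0), subgradient = b - a^T x = 10.0
  y^{k+1} = 0.0 + 0.1*10.0 = 1.0
Step 2: y^k = 1.0, reduced costs: (5.0, 3.0)
  x^k = (0.0, 0.0), subgradient = b - a^T x = 10.0
  y^{k+1} = 1.0 + 0.1*10.0 = 2.0
Step 3: y^k = 2.0, reduced costs: (-1.0, -1.0)
  x^k = (9.0, 9.0), subgradient = b - a^T x = -80.0
  y^{k+1} = 2.0 + 0.1*-80.0 = -6.0
Dual objective at y_3 = -6.0: reduced costs (47.0, 31.0), box minimizer x = (0.0, 0.0)
g(y_3) = b*y + (c1 - a1*y)*x1 + (c2 - a2*y)*x2 = 10*(-6.0) + 47.0*0.0 + 31.0*0.0 = -60.0 + 0.0 + 0.0 = -60.0


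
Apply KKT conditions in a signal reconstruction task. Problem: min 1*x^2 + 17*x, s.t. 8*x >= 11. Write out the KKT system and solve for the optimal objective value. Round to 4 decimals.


Step 1: Try lambda = 0 (constraint inactive).
x_unc = -17/(2*1) = -8.5
Check: 8*-8.5 = -68.0 < 11 -- violated!
Step 2: Constraint must be active: 8*x = 11
x* = 11/8 = 1.375
lambda = (2*1*1.375 + 17)/8 = 2.4688
Step 3: Compute optimal value.
f(x*) = 1*1.375^2 + 17*1.375 = 25.2656


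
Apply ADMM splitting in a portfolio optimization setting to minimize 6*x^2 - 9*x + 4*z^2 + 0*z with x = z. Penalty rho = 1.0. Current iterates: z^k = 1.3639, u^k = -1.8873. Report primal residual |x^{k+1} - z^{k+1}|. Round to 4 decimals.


ADMM iteration with rho = 1.0, z^k = 1.3639, u^k = -1.8873
Step 1: x-update.
Minimize 6*x^2 - 9*x + (1.0/2)*(x - 1.3639 - 1.8873)^2
FOC: (2*6 + 1.0)*x = 9 + 1.0*(1.3639 + 1.8873)
x^{k+1} = 0.9424
Step 2: z-update.
Minimize 4*z^2 + 0*z + (1.0/2)*(0.9424 - z - 1.8873)^2
FOC: (2*4 + 1.0)*z = 0 + 1.0*(0.9424 - 1.8873)
z^{k+1} = -0.105
Step 3: u-update.
u^{k+1} = -1.8873 + 0.9424 + 0.105 = -0.8399
Step 4: Primal residual = |0.9424 + 0.105| = 1.0474


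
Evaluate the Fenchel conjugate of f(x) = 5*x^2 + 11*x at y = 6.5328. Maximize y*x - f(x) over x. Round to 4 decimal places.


f*(y) = sup_x {y*x - a*x^2 - b*x} = sup_x {(y-b)*x - a*x^2}
FOC: (y - b) - 2a*x = 0 => x* = (y - b)/(2a)
x* = (6.5328 - 11)/(2*5) = -0.4467
f*(6.5328) = (y-b)^2/(4a) = (6.5328 - 11)^2/(4*5)
= 19.9559/20 = 0.9978


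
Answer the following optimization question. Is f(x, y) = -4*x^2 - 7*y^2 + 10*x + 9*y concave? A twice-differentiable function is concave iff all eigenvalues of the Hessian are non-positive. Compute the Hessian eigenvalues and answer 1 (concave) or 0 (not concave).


The Hessian of f(x,y) = -4*x^2 - 7*y^2 + 10*x + 9*y is:
H = [[-8, 0], [0, -14]]
Trace = -8 - 14 = -22
Determinant = -8*-14 - (0)^2 = 112
Discriminant = (-22)^2 - 4*112 = 36.0
Eigenvalues: lambda_1 = -14.0, lambda_2 = -8.0
The function is concave.

1


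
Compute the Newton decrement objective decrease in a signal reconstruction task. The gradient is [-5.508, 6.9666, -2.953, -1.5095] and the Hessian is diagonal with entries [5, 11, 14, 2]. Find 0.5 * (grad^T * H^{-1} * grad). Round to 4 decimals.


Step 1: H is diagonal, so H^(-1) * g = [-1.1016, 0.6333, -0.2109, -0.7548].
Step 2: g^T H^(-1) g = sum_i g_i^2 / H_ii
  = (-5.508)^2/5 + (6.9666)^2/11 + (-2.953)^2/14 + (-1.5095)^2/2
  = 6.0676 + 4.4121 + 0.6229 + 1.1393 = 12.2419
Step 3: Objective decrease = 0.5 * g^T H^(-1) g = 6.121


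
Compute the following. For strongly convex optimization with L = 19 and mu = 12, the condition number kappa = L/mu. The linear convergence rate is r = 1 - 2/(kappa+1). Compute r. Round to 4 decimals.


Step 1: Compute the condition number.
kappa = L/mu = 19/12 = 1.5833
Step 2: Compute the convergence rate.
r = 1 - 2/(kappa + 1) = 1 - 2*mu/(L + mu) = (L - mu)/(L + mu) = 7/31 = 0.2258


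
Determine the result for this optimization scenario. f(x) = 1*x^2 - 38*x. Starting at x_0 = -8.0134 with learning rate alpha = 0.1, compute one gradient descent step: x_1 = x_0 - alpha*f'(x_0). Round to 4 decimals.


We compute the gradient at x_0 and apply the update.
f'(x) = 2*x - 38
f'(-8.0134) = 2*-8.0134 - 38 = -54.0268
x_1 = -8.0134 - 0.1*-54.0268 = -2.6107


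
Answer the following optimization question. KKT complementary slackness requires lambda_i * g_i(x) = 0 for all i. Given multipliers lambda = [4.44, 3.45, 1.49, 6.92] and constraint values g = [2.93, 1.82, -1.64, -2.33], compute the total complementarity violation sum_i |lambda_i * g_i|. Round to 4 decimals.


KKT complementary slackness check:
lambda_1 * g_1 = 4.44 * 2.93 = 13.0092
lambda_2 * g_2 = 3.45 * 1.82 = 6.279
lambda_3 * g_3 = 1.49 * -1.64 = -2.4436
lambda_4 * g_4 = 6.92 * -2.33 = -16.1236
Total violation = 13.0092 + 6.279 + 2.4436 + 16.1236 = 37.8554


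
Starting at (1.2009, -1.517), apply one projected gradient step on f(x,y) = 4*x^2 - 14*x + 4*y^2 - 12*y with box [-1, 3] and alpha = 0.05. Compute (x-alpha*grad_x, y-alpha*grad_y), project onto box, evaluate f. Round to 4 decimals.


Step 1: Compute gradient at (1.2009, -1.517).
grad_x = 2*4*1.2009 - 14 = -4.3928
grad_y = 2*4*-1.517 - 12 = -24.136
Step 2: Gradient step.
x_raw = 1.2009 - 0.05*-4.3928 = 1.4205
y_raw = -1.517 - 0.05*-24.136 = -0.3102
Step 3: Project onto [-1, 3].
x_proj = clip(1.4205) = 1.4205
y_proj = clip(-0.3102) = -0.3102
Step 4: Evaluate f.
f(1.4205, -0.3102) = -7.7085


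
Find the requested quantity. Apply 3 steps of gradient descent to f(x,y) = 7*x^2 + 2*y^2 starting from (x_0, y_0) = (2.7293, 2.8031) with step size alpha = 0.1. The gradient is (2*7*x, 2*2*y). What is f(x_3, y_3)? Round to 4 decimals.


Gradient descent on f(x,y) = 7*x^2 + 2*y^2.
Starting point: (2.7293, 2.8031), alpha = 0.1
Step 1: grad_x = 2*7*2.7293 = 38.2102, grad_y = 2*2*2.8031 = 11.2124
  x_1 = 2.7293 - 0.1*38.2102 = -1.0917
  y_1 = 2.8031 - 0.1*11.2124 = 1.6819
Step 2: grad_x = 2*7*-1.0917 = -15.2841, grad_y = 2*2*1.6819 = 6.7274
  x_2 = -1.0917 - 0.1*-15.2841 = 0.4367
  y_2 = 1.6819 - 0.1*6.7274 = 1.0091
Step 3: grad_x = 2*7*0.4367 = 6.1136, grad_y = 2*2*1.0091 = 4.0365
  x_3 = 0.4367 - 0.1*6.1136 = -0.1747
  y_3 = 1.0091 - 0.1*4.0365 = 0.6055
f(-0.1747, 0.6055) = 7*(-0.1747)^2 + 2*0.6055^2 = 0.9468


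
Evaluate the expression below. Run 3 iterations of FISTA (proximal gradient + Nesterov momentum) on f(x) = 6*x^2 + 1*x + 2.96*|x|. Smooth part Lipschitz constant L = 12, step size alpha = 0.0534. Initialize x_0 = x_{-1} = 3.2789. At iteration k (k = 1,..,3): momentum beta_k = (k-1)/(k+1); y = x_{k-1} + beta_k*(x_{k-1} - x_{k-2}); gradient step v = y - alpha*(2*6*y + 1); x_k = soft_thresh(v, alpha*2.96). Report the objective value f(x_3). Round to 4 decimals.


FISTA on f(x) = 6*x^2 + 1*x + 2.96*|x|
L = 12, alpha = 0.0534
Iteration 1: beta = 0.0, y = 3.2789 + 0.0*(3.2789 - 3.2789) = 3.2789
  grad(y) = 40.3468, v = y - alpha*grad = 1.1244
  prox(v) = soft_thresh(1.1244, 0.1581) = 0.9663
Iteration 2: beta = 0.3333, y = 0.9663 + 0.3333*(0.9663 - 3.2789) = 0.1955
  grad(y) = 3.3455, v = y - alpha*grad = 0.0168
  prox(v) = soft_thresh(0.0168, 0.1581) = 0.0
Iteration 3: beta = 0.5, y = 0.0 + 0.5*(0.0 - 0.9663) = -0.4832
  grad(y) = -4.7979, v = y - alpha*grad = -0.227
  prox(v) = soft_thresh(-0.227, 0.1581) = -0.0689
f(x_3) = 6*(-0.0689)^2 + 1*(-0.0689) + 2.96*|-0.0689| = 0.1635


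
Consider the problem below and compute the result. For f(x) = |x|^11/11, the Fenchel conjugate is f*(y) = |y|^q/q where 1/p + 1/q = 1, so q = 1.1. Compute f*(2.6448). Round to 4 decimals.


The conjugate exponent q satisfies 1/p + 1/q = 1.
p = 11, so q = 11/(11 - 1) = 1.1
|y|^q = 2.6448^1.1 = 2.915
f*(2.6448) = 2.915 / 1.1 = 2.65


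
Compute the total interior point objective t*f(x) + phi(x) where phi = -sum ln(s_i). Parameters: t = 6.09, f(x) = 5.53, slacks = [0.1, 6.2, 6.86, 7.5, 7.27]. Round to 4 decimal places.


Step 1: Compute log-barrier.
ln values: [-2.3026, 1.8245, 1.9257, 2.0149, 1.9838]
phi = -(-2.3026 + 1.8245 + 1.9257 + 2.0149 + 1.9838) = -5.4463
Step 2: Compute augmented objective.
t*f(x) = 6.09*5.53 = 33.6777
Total = 33.6777 - 5.4463 = 28.2314


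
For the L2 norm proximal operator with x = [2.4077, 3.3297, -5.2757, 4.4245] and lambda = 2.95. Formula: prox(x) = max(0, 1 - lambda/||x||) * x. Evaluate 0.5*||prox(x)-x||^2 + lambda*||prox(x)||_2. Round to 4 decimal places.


Step 1: Compute ||x||.
||x|| = 8.0183
Step 2: Compute scaling factor.
scale = max(0, 1 - 2.95/8.0183) = 0.6321
Step 3: prox(x) = [1.5219, 2.1047, -3.3347, 2.7967]
||prox(x)|| = 5.0683
Step 4: Proximal objective.
0.5*||prox-x||^2 = 4.3513
lambda*||prox|| = 14.9515
Total = 19.3027


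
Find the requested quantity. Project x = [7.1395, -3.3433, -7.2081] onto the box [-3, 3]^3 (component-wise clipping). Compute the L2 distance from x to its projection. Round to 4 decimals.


Project each component onto [-3, 3].
clip(7.1395) = 3.0, clip(-3.3433) = -3.0, clip(-7.2081) = -3.0
Projection = [3.0, -3.0, -3.0]
Squared diffs: [17.1355, 0.1179, 17.7081]
Distance = sqrt(34.9615) = 5.9128


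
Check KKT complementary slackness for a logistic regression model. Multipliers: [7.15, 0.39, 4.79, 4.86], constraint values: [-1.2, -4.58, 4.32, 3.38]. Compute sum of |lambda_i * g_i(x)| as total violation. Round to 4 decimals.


KKT complementary slackness check:
lambda_1 * g_1 = 7.15 * -1.2 = -8.58
lambda_2 * g_2 = 0.39 * -4.58 = -1.7862
lambda_3 * g_3 = 4.79 * 4.32 = 20.6928
lambda_4 * g_4 = 4.86 * 3.38 = 16.4268
Total violation = 8.58 + 1.7862 + 20.6928 + 16.4268 = 47.4858


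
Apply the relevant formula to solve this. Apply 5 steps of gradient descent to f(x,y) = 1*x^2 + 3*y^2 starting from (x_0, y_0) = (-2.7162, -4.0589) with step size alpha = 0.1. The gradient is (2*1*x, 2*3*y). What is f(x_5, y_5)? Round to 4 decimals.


Gradient descent on f(x,y) = 1*x^2 + 3*y^2.
Starting point: (-2.7162, -4.0589), alpha = 0.1
Step 1: grad_x = 2*1*-2.7162 = -5.4324, grad_y = 2*3*-4.0589 = -24.3534
  x_1 = -2.7162 - 0.1*-5.4324 = -2.173
  y_1 = -4.0589 - 0.1*-24.3534 = -1.6236
Step 2: grad_x = 2*1*-2.173 = -4.3459, grad_y = 2*3*-1.6236 = -9.7414
  x_2 = -2.173 - 0.1*-4.3459 = -1.7384
  y_2 = -1.6236 - 0.1*-9.7414 = -0.6494
Step 3: grad_x = 2*1*-1.7384 = -3.4767, grad_y = 2*3*-0.6494 = -3.8965
  x_3 = -1.7384 - 0.1*-3.4767 = -1.3907
  y_3 = -0.6494 - 0.1*-3.8965 = -0.2598
Step 4: grad_x = 2*1*-1.3907 = -2.7814, grad_y = 2*3*-0.2598 = -1.5586
  x_4 = -1.3907 - 0.1*-2.7814 = -1.1126
  y_4 = -0.2598 - 0.1*-1.5586 = -0.1039
Step 5: grad_x = 2*1*-1.1126 = -2.2251, grad_y = 2*3*-0.1039 = -0.6234
  x_5 = -1.1126 - 0.1*-2.2251 = -0.89
  y_5 = -0.1039 - 0.1*-0.6234 = -0.0416
f(-0.89, -0.0416) = 1*(-0.89)^2 + 3*(-0.0416)^2 = 0.7974


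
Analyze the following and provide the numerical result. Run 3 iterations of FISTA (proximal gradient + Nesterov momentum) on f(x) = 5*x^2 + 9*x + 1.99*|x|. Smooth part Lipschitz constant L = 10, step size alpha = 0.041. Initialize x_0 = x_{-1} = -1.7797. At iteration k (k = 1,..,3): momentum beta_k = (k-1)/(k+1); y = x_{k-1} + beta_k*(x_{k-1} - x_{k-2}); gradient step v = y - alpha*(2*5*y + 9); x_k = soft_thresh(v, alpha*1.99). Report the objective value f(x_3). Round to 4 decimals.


FISTA on f(x) = 5*x^2 + 9*x + 1.99*|x|
L = 10, alpha = 0.041
Iteration 1: beta = 0.0, y = -1.7797 + 0.0*(-1.7797 + 1.7797) = -1.7797
  grad(y) = -8.797, v = y - alpha*grad = -1.419
  prox(v) = soft_thresh(-1.419, 0.0816) = -1.3374
Iteration 2: beta = 0.3333, y = -1.3374 + 0.3333*(-1.3374 + 1.7797) = -1.19
  grad(y) = -2.9001, v = y - alpha*grad = -1.0711
  prox(v) = soft_thresh(-1.0711, 0.0816) = -0.9895
Iteration 3: beta = 0.5, y = -0.9895 + 0.5*(-0.9895 + 1.3374) = -0.8156
  grad(y) = 0.8444, v = y - alpha*grad = -0.8502
  prox(v) = soft_thresh(-0.8502, 0.0816) = -0.7686
f(x_3) = 5*(-0.7686)^2 + 9*(-0.7686) + 1.99*|-0.7686| = -2.4342


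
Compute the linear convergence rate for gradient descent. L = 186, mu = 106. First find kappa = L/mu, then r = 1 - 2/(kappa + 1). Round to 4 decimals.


Step 1: Compute the condition number.
kappa = L/mu = 186/106 = 1.7547
Step 2: Compute the convergence rate.
r = 1 - 2/(kappa + 1) = 1 - 2*mu/(L + mu) = (L - mu)/(L + mu) = 80/292 = 0.274


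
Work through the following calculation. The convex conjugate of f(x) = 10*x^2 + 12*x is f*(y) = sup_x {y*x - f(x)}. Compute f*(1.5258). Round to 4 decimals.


f*(y) = sup_x {y*x - a*x^2 - b*x} = sup_x {(y-b)*x - a*x^2}
FOC: (y - b) - 2a*x = 0 => x* = (y - b)/(2a)
x* = (1.5258 - 12)/(2*10) = -0.5237
f*(1.5258) = (y-b)^2/(4a) = (1.5258 - 12)^2/(4*10)
= 109.7089/40 = 2.7427


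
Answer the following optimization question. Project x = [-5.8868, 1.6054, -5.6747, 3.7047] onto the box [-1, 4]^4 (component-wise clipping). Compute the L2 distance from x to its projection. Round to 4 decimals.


Project each component onto [-1, 4].
clip(-5.8868) = -1.0, clip(1.6054) = 1.6054, clip(-5.6747) = -1.0, clip(3.7047) = 3.7047
Projection = [-1.0, 1.6054, -1.0, 3.7047]
Squared diffs: [23.8808, 0.0, 21.8528, 0.0]
Distance = sqrt(45.7336) = 6.7627


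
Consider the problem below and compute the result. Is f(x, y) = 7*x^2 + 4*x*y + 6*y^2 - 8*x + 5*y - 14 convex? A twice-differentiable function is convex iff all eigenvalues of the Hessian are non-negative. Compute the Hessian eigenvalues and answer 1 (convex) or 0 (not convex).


The Hessian of f(x,y) = 7*x^2 + 4*x*y + 6*y^2 - 8*x + 5*y - 14 is:
H = [[14, 4], [4, 12]]
Trace = 14 + 12 = 26
Determinant = 14*12 - (4)^2 = 152
Discriminant = (26)^2 - 4*152 = 68.0
Eigenvalues: lambda_1 = 8.8769, lambda_2 = 17.1231
The function is convex.

1


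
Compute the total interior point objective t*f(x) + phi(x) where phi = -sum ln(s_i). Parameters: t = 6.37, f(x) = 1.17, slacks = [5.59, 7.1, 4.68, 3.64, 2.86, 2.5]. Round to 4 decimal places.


Step 1: Compute log-barrier.
ln values: [1.721, 1.9601, 1.5433, 1.292, 1.0508, 0.9163]
phi = -(1.721 + 1.9601 + 1.5433 + 1.292 + 1.0508 + 0.9163) = -8.4835
Step 2: Compute augmented objective.
t*f(x) = 6.37*1.17 = 7.4529
Total = 7.4529 - 8.4835 = -1.0306


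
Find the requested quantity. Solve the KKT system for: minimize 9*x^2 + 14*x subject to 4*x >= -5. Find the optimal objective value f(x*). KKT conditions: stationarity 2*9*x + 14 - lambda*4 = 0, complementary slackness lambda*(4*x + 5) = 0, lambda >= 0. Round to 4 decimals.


Step 1: Try lambda = 0 (constraint inactive).
Stationarity: 2*9*x + 14 = 0
x* = -14/(2*9) = -7/9 = -0.7778 (rounded; the exact value -7/9 is used below)
Check constraint: 4*-0.7778 = -3.1112 >= -5 -- satisfied.
Step 2: Compute optimal value.
f(x*) = 9*(-7/9)^2 + 14*(-7/9) = -5.4444


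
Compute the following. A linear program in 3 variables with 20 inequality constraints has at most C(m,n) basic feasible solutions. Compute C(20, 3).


Each vertex corresponds to some choice of n active constraints out of m, so the number of vertices is at most C(m, n) = m! / (n!(m-n)!).
m = 20, n = 3
Numerator: 20 * 19 * 18
Denominator: 3! = 6
C(20, 3) = 1140


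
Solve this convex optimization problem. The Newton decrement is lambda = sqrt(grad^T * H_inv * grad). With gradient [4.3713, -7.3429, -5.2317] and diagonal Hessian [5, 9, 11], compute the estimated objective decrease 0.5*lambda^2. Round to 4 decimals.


Step 1: H is diagonal, so H^(-1) * g = [0.8743, -0.8159, -0.4756].
Step 2: g^T H^(-1) g = sum_i g_i^2 / H_ii
  = (4.3713)^2/5 + (-7.3429)^2/9 + (-5.2317)^2/11
  = 3.8217 + 5.9909 + 2.4882 = 12.3008
Step 3: Objective decrease = 0.5 * g^T H^(-1) g = 6.1504


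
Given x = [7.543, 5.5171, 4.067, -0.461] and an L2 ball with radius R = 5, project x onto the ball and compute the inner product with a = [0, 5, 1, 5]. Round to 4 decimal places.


Step 1: Compute ||x|| (intermediates to 6 decimals).
||x|| = sqrt(7.543^2 + 5.5171^2 + 4.067^2 + (-0.461)^2) = 10.202365
Step 2: Project.
Since ||x|| > R, scale = R/||x|| = 5/10.202365 = 0.490082, proj(x) = scale * x
proj(x) = [3.696689, 2.703831, 1.993163, -0.225928]
Step 3: Dot product.
a^T * proj(x) = 0*3.696689 + 5*2.703831 + 1*1.993163 + 5*(-0.225928) = 14.3827


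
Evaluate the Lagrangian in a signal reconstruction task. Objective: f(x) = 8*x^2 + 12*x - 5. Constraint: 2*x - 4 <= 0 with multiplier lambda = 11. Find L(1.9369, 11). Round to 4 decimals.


Step 1: Evaluate f(x).
f(1.9369) = 8*1.9369^2 + 12*1.9369 - 5 = 48.2555
Step 2: Evaluate g(x).
g(1.9369) = 2*1.9369 - 4 = -0.1262
Step 3: Compute Lagrangian.
L = 48.2555 + 11*-0.1262 = 46.8673


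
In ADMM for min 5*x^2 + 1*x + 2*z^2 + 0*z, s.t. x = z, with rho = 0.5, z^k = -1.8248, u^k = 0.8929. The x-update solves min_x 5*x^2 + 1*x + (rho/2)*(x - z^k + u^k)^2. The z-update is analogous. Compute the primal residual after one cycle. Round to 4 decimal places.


ADMM iteration with rho = 0.5, z^k = -1.8248, u^k = 0.8929
Step 1: x-update.
Minimize 5*x^2 + 1*x + (0.5/2)*(x + 1.8248 + 0.8929)^2
FOC: (2*5 + 0.5)*x = -1 + 0.5*(-1.8248 - 0.8929)
x^{k+1} = -0.2247
Step 2: z-update.
Minimize 2*z^2 + 0*z + (0.5/2)*(-0.2247 - z + 0.8929)^2
FOC: (2*2 + 0.5)*z = 0 + 0.5*(-0.2247 + 0.8929)
z^{k+1} = 0.0742
Step 3: u-update.
u^{k+1} = 0.8929 - 0.2247 - 0.0742 = 0.594
Step 4: Primal residual = |-0.2247 - 0.0742| = 0.2989


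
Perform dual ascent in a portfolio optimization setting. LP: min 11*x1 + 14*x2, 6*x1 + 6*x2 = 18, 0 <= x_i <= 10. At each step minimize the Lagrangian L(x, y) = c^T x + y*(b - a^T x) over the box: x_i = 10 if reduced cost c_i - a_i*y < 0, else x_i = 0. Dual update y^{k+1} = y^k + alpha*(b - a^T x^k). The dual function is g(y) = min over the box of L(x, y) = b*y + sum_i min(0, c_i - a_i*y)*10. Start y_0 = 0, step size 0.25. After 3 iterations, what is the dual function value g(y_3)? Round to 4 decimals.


Dual ascent for LP: min 11*x1 + 14*x2, 6*x1 + 6*x2 = 18, 0 <= x_i <= 10
Step 1: y^k = 0.0, reduced costs: (11.0, 14.0)
  x^k = (0.0, 0.0), subgradient = b - a^T x = 18.0
  y^{k+1} = 0.0 + 0.25*18.0 = 4.5
Step 2: y^k = 4.5, reduced costs: (-16.0, -13.0)
  x^k = (10.0, 10.0), subgradient = b - a^T x = -102.0
  y^{k+1} = 4.5 + 0.25*-102.0 = -21.0
Step 3: y^k = -21.0, reduced costs: (137.0, 140.0)
  x^k = (0.0, 0.0), subgradient = b - a^T x = 18.0
  y^{k+1} = -21.0 + 0.25*18.0 = -16.5
Dual objective at y_3 = -16.5: reduced costs (110.0, 113.0), box minimizer x = (0.0, 0.0)
g(y_3) = b*y + (c1 - a1*y)*x1 + (c2 - a2*y)*x2 = 18*(-16.5) + 110.0*0.0 + 113.0*0.0 = -297.0 + 0.0 + 0.0 = -297.0


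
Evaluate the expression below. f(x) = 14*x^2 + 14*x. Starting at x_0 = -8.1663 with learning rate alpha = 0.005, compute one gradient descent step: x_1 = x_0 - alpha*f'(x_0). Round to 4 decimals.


We compute the gradient at x_0 and apply the update.
f'(x) = 28*x + 14
f'(-8.1663) = 28*-8.1663 + 14 = -214.6564
x_1 = -8.1663 - 0.005*-214.6564 = -7.093


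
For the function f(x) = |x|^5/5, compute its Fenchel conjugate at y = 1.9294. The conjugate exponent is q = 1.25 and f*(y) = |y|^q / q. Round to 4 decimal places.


The conjugate exponent q satisfies 1/p + 1/q = 1.
p = 5, so q = 5/(5 - 1) = 1.25
|y|^q = 1.9294^1.25 = 2.2739
f*(1.9294) = 2.2739 / 1.25 = 1.8191


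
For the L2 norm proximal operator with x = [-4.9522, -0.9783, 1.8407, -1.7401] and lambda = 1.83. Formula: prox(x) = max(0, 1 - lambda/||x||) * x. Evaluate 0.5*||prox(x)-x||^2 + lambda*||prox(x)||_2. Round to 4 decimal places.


Step 1: Compute ||x||.
||x|| = 5.6478
Step 2: Compute scaling factor.
scale = max(0, 1 - 1.83/5.6478) = 0.676
Step 3: prox(x) = [-3.3476, -0.6613, 1.2443, -1.1763]
||prox(x)|| = 3.8178
Step 4: Proximal objective.
0.5*||prox-x||^2 = 1.6745
lambda*||prox|| = 6.9866
Total = 8.661


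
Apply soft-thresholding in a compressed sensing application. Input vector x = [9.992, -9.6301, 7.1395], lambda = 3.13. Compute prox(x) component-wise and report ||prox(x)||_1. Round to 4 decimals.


Soft-thresholding with lambda = 3.13:
prox(9.992) = sign(9.992)*max(|9.992| - 3.13, 0) = 6.862
prox(-9.6301) = sign(-9.6301)*max(|-9.6301| - 3.13, 0) = -6.5001
prox(7.1395) = sign(7.1395)*max(|7.1395| - 3.13, 0) = 4.0095
prox(x) = [6.862, -6.5001, 4.0095]
||prox(x)||_1 = 6.862 + 6.5001 + 4.0095 = 17.3716


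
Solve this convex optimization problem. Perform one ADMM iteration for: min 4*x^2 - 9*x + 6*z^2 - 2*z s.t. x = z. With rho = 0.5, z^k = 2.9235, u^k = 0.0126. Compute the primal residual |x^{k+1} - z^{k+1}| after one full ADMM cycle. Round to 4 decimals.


ADMM iteration with rho = 0.5, z^k = 2.9235, u^k = 0.0126
Step 1: x-update.
Minimize 4*x^2 - 9*x + (0.5/2)*(x - 2.9235 + 0.0126)^2
FOC: (2*4 + 0.5)*x = 9 + 0.5*(2.9235 - 0.0126)
x^{k+1} = 1.2301
Step 2: z-update.
Minimize 6*z^2 - 2*z + (0.5/2)*(1.2301 - z + 0.0126)^2
FOC: (2*6 + 0.5)*z = 2 + 0.5*(1.2301 + 0.0126)
z^{k+1} = 0.2097
Step 3: u-update.
u^{k+1} = 0.0126 + 1.2301 - 0.2097 = 1.0329
Step 4: Primal residual = |1.2301 - 0.2097| = 1.0203


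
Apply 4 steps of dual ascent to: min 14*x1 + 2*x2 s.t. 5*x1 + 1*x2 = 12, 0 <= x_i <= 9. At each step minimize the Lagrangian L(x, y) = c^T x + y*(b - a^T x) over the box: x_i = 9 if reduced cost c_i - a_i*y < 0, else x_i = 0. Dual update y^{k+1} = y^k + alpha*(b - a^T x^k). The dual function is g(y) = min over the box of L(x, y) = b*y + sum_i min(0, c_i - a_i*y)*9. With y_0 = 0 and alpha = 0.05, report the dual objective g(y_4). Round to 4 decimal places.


Dual ascent for LP: min 14*x1 + 2*x2, 5*x1 + 1*x2 = 12, 0 <= x_i <= 9
Step 1: y^k = 0.0, reduced costs: (14.0, 2.0)
  x^k = (0.0, 0.0), subgradient = b - a^T x = 12.0
  y^{k+1} = 0.0 + 0.05*12.0 = 0.6
Step 2: y^k = 0.6, reduced costs: (11.0, 1.4)
  x^k = (0.0, 0.0), subgradient = b - a^T x = 12.0
  y^{k+1} = 0.6 + 0.05*12.0 = 1.2
Step 3: y^k = 1.2, reduced costs: (8.0, 0.8)
  x^k = (0.0, 0.0), subgradient = b - a^T x = 12.0
  y^{k+1} = 1.2 + 0.05*12.0 = 1.8
Step 4: y^k = 1.8, reduced costs: (5.0, 0.2)
  x^k = (0.0, 0.0), subgradient = b - a^T x = 12.0
  y^{k+1} = 1.8 + 0.05*12.0 = 2.4
Dual objective at y_4 = 2.4: reduced costs (2.0, -0.4), box minimizer x = (0.0, 9.0)
g(y_4) = b*y + (c1 - a1*y)*x1 + (c2 - a2*y)*x2 = 12*2.4 + 2.0*0.0 + (-0.4)*9.0 = 28.8 + 0.0 - 3.6 = 25.2


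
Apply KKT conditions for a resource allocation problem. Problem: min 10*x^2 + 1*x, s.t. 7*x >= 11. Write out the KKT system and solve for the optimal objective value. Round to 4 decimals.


Step 1: Try lambda = 0 (constraint inactive).
x_unc = -1/(2*10) = -0.05
Check: 7*-0.05 = -0.35 < 11 -- violated!
Step 2: Constraint must be active: 7*x = 11
x* = 11/7 = 1.5714 (rounded; the exact value 11/7 is used below)
lambda = (2*10*(11/7) + 1)/7 = 4.6327
Step 3: Compute optimal value.
f(x*) = 10*(11/7)^2 + 1*(11/7) = 26.2653


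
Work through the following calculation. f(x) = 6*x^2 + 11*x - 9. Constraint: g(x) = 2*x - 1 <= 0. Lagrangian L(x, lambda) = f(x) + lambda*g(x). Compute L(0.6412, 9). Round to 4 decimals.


Step 1: Evaluate f(x).
f(0.6412) = 6*0.6412^2 + 11*0.6412 - 9 = 0.52
Step 2: Evaluate g(x).
g(0.6412) = 2*0.6412 - 1 = 0.2824
Step 3: Compute Lagrangian.
L = 0.52 + 9*0.2824 = 3.0616


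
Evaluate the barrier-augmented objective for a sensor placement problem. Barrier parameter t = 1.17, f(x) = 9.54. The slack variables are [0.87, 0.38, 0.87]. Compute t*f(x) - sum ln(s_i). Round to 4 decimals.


Step 1: Compute log-barrier.
ln values: [-0.1393, -0.9676, -0.1393]
phi = -(-0.1393 - 0.9676 - 0.1393) = 1.2461
Step 2: Compute augmented objective.
t*f(x) = 1.17*9.54 = 11.1618
Total = 11.1618 + 1.2461 = 12.4079


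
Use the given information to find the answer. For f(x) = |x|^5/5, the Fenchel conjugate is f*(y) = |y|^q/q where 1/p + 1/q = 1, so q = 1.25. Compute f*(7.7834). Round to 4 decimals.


The conjugate exponent q satisfies 1/p + 1/q = 1.
p = 5, so q = 5/(5 - 1) = 1.25
|y|^q = 7.7834^1.25 = 13.0005
f*(7.7834) = 13.0005 / 1.25 = 10.4004


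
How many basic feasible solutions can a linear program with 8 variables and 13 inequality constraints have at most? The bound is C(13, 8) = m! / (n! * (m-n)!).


Each vertex corresponds to some choice of n active constraints out of m, so the number of vertices is at most C(m, n) = m! / (n!(m-n)!).
m = 13, n = 8
Numerator: 13 * 12 * 11 * 10 * 9 * 8 * 7 * 6
Denominator: 8! = 40320
C(13, 8) = 1287


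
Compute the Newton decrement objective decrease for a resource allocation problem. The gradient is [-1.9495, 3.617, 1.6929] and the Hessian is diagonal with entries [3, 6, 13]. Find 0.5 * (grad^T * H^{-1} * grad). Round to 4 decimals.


Step 1: H is diagonal, so H^(-1) * g = [-0.6498, 0.6028, 0.1302].
Step 2: g^T H^(-1) g = sum_i g_i^2 / H_ii
  = (-1.9495)^2/3 + (3.617)^2/6 + (1.6929)^2/13
  = 1.2669 + 2.1804 + 0.2205 = 3.6678
Step 3: Objective decrease = 0.5 * g^T H^(-1) g = 1.8339


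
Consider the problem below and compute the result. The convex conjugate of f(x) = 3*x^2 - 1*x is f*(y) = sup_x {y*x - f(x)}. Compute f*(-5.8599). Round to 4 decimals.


f*(y) = sup_x {y*x - a*x^2 - b*x} = sup_x {(y-b)*x - a*x^2}
FOC: (y - b) - 2a*x = 0 => x* = (y - b)/(2a)
x* = (-5.8599 + 1)/(2*3) = -0.81
f*(-5.8599) = (y-b)^2/(4a) = (-5.8599 + 1)^2/(4*3)
= 23.6186/12 = 1.9682


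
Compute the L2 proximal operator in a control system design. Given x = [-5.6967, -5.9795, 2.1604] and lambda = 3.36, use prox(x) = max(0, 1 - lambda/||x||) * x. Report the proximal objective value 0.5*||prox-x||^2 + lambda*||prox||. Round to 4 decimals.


Step 1: Compute ||x||.
||x|| = 8.5366
Step 2: Compute scaling factor.
scale = max(0, 1 - 3.36/8.5366) = 0.6064
Step 3: prox(x) = [-3.4545, -3.626, 1.3101]
||prox(x)|| = 5.1766
Step 4: Proximal objective.
0.5*||prox-x||^2 = 5.6448
lambda*||prox|| = 17.3934
Total = 23.0383


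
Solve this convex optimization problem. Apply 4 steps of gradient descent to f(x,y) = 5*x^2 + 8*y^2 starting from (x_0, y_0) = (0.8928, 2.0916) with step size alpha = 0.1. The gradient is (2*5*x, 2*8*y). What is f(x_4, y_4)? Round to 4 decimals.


Gradient descent on f(x,y) = 5*x^2 + 8*y^2.
Starting point: (0.8928, 2.0916), alpha = 0.1
Step 1: grad_x = 2*5*0.8928 = 8.928, grad_y = 2*8*2.0916 = 33.4656
  x_1 = 0.8928 - 0.1*8.928 = -0.0
  y_1 = 2.0916 - 0.1*33.4656 = -1.255
Step 2: grad_x = 2*5*-0.0 = -0.0, grad_y = 2*8*-1.255 = -20.0794
  x_2 = -0.0 - 0.1*-0.0 = 0.0
  y_2 = -1.255 - 0.1*-20.0794 = 0.753
Step 3: grad_x = 2*5*0.0 = 0.0, grad_y = 2*8*0.753 = 12.0476
  x_3 = 0.0 - 0.1*0.0 = 0.0
  y_3 = 0.753 - 0.1*12.0476 = -0.4518
Step 4: grad_x = 2*5*0.0 = 0.0, grad_y = 2*8*-0.4518 = -7.2286
  x_4 = 0.0 - 0.1*0.0 = 0.0
  y_4 = -0.4518 - 0.1*-7.2286 = 0.2711
f(0.0, 0.2711) = 5*0.0^2 + 8*0.2711^2 = 0.5878


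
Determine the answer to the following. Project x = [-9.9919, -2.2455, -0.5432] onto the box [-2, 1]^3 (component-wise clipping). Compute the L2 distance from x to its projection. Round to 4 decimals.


Project each component onto [-2, 1].
clip(-9.9919) = -2.0, clip(-2.2455) = -2.0, clip(-0.5432) = -0.5432
Projection = [-2.0, -2.0, -0.5432]
Squared diffs: [63.8705, 0.0603, 0.0]
Distance = sqrt(63.9308) = 7.9957


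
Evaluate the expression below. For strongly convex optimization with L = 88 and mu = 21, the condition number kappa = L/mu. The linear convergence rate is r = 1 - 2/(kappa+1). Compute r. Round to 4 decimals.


Step 1: Compute the condition number.
kappa = L/mu = 88/21 = 4.1905
Step 2: Compute the convergence rate.
r = 1 - 2/(kappa + 1) = 1 - 2*mu/(L + mu) = (L - mu)/(L + mu) = 67/109 = 0.6147


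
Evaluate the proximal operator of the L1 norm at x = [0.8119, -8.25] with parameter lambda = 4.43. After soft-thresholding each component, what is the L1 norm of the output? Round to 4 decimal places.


Soft-thresholding with lambda = 4.43:
prox(0.8119) = sign(0.8119)*max(|0.8119| - 4.43, 0) = 0.0
prox(-8.25) = sign(-8.25)*max(|-8.25| - 4.43, 0) = -3.82
prox(x) = [0.0, -3.82]
||prox(x)||_1 = 0.0 + 3.82 = 3.82


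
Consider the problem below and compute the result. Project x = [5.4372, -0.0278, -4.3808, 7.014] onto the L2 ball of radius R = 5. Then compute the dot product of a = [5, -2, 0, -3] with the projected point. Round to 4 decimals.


Step 1: Compute ||x|| (intermediates to 6 decimals).
||x|| = sqrt(5.4372^2 + (-0.0278)^2 + (-4.3808)^2 + 7.014^2) = 9.897046
Step 2: Project.
Since ||x|| > R, scale = R/||x|| = 5/9.897046 = 0.505201, proj(x) = scale * x
proj(x) = [2.746879, -0.014045, -2.213185, 3.54348]
Step 3: Dot product.
a^T * proj(x) = 5*2.746879 - 2*(-0.014045) + 0*(-2.213185) - 3*3.54348 = 3.132


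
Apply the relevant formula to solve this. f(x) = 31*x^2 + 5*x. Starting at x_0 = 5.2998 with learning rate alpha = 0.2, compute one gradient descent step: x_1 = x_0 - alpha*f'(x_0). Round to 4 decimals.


We compute the gradient at x_0 and apply the update.
f'(x) = 62*x + 5
f'(5.2998) = 62*5.2998 + 5 = 333.5876
x_1 = 5.2998 - 0.2*333.5876 = -61.4177


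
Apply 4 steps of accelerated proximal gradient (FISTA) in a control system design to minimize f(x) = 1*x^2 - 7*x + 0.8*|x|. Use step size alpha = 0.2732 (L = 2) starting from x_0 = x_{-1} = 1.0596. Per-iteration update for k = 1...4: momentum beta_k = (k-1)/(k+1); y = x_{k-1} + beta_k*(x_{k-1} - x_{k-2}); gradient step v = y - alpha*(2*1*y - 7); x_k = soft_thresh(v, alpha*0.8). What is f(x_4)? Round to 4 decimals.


FISTA on f(x) = 1*x^2 - 7*x + 0.8*|x|
L = 2, alpha = 0.2732
Iteration 1: beta = 0.0, y = 1.0596 + 0.0*(1.0596 - 1.0596) = 1.0596
  grad(y) = -4.8808, v = y - alpha*grad = 2.393
  prox(v) = soft_thresh(2.393, 0.2186) = 2.1745
Iteration 2: beta = 0.3333, y = 2.1745 + 0.3333*(2.1745 - 1.0596) = 2.5461
  grad(y) = -1.9078, v = y - alpha*grad = 3.0673
  prox(v) = soft_thresh(3.0673, 0.2186) = 2.8488
Iteration 3: beta = 0.5, y = 2.8488 + 0.5*(2.8488 - 2.1745) = 3.1859
  grad(y) = -0.6282, v = y - alpha*grad = 3.3575
  prox(v) = soft_thresh(3.3575, 0.2186) = 3.139
Iteration 4: beta = 0.6, y = 3.139 + 0.6*(3.139 - 2.8488) = 3.3131
  grad(y) = -0.3738, v = y - alpha*grad = 3.4152
  prox(v) = soft_thresh(3.4152, 0.2186) = 3.1967
f(x_4) = 1*3.1967^2 - 7*3.1967 + 0.8*|3.1967| = -9.6007


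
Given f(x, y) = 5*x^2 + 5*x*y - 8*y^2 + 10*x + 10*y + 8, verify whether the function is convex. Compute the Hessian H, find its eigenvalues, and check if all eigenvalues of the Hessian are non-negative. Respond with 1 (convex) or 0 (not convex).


The Hessian of f(x,y) = 5*x^2 + 5*x*y - 8*y^2 + 10*x + 10*y + 8 is:
H = [[10, 5], [5, -16]]
Trace = 10 - 16 = -6
Determinant = 10*-16 - (5)^2 = -185
Discriminant = (-6)^2 - 4*-185 = 776.0
Eigenvalues: lambda_1 = -16.9284, lambda_2 = 10.9284
The function is not convex.

0


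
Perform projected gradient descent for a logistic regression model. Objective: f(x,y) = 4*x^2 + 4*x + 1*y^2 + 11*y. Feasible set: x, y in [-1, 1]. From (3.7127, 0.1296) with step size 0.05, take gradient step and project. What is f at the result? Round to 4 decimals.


Step 1: Compute gradient at (3.7127, 0.1296).
grad_x = 2*4*3.7127 + 4 = 33.7016
grad_y = 2*1*0.1296 + 11 = 11.2592
Step 2: Gradient step.
x_raw = 3.7127 - 0.05*33.7016 = 2.0276
y_raw = 0.1296 - 0.05*11.2592 = -0.4334
Step 3: Project onto [-1, 1].
x_proj = clip(2.0276) = 1.0
y_proj = clip(-0.4334) = -0.4334
Step 4: Evaluate f.
f(1.0, -0.4334) = 3.4208
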